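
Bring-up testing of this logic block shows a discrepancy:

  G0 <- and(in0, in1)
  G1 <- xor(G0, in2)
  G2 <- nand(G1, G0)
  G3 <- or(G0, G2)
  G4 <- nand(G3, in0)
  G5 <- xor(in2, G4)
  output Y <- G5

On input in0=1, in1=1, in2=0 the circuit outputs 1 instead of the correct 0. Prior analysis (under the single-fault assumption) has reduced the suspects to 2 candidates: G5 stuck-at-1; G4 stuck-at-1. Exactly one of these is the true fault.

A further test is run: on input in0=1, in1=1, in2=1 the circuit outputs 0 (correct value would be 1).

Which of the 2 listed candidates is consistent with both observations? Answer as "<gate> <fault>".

G4 stuck-at-1

Evaluate each candidate on input in0=1, in1=1, in2=1:
  G5 stuck-at-1: G0=1, G1=0, G2=1, G3=1, G4=0, G5=1 [stuck-at-1] → 1 — eliminated
  G4 stuck-at-1: G0=1, G1=0, G2=1, G3=1, G4=1 [stuck-at-1], G5=0 → 0 — matches
Only G4 stuck-at-1 reproduces the observed 0.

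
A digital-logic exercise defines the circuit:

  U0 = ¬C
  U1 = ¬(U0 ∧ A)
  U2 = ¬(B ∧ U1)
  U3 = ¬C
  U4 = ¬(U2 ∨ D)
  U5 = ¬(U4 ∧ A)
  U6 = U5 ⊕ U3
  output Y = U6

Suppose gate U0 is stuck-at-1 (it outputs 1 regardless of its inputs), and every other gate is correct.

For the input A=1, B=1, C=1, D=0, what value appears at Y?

Propagate with U0 forced: U0=1 [stuck-at-1], U1=0, U2=1, U3=0, U4=0, U5=1, U6=1.
So Y = 1. (Without the fault it would be 0.)

1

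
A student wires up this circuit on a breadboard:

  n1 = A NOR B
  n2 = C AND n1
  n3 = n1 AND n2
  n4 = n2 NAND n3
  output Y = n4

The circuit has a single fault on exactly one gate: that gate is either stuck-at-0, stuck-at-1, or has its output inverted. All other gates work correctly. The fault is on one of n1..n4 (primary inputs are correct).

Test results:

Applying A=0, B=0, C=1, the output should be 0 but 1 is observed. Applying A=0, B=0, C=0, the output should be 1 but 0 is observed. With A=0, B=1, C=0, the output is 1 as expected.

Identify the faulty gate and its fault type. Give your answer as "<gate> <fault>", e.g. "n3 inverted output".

n2 inverted output

Fault-free values for test 1 (A=0, B=0, C=1): n1=1, n2=1, n3=1, n4=0, giving Y=0. Observed 1.
Test 1: faults giving observed 1 are {n1 stuck-at-0, n1 inverted output, n2 stuck-at-0, n2 inverted output, n3 stuck-at-0, n3 inverted output, n4 stuck-at-1, n4 inverted output}.
Test 2 (A=0, B=0, C=0): fault-free n1=1, n2=0, n3=0, n4=1 → 1; observed 0. Eliminates n1 stuck-at-0, n1 inverted output, n2 stuck-at-0, n3 stuck-at-0, n3 inverted output, n4 stuck-at-1.
Test 3 (A=0, B=1, C=0): fault-free n1=0, n2=0, n3=0, n4=1 → 1; observed 1. Eliminates n4 inverted output.
Only n2 inverted output is consistent with every test.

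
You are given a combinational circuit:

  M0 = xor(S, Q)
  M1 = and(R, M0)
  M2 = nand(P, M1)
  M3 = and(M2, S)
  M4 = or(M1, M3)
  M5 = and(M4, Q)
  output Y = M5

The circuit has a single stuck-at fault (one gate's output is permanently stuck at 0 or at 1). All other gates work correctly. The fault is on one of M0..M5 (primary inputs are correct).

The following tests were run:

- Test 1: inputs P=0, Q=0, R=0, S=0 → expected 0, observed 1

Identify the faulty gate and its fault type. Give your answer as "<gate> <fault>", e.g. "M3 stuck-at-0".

M5 stuck-at-1

Fault-free values for test 1 (P=0, Q=0, R=0, S=0): M0=0, M1=0, M2=1, M3=0, M4=0, M5=0, giving Y=0. Observed 1.
Test 1: faults giving observed 1 are {M5 stuck-at-1}.
Only M5 stuck-at-1 is consistent with every test.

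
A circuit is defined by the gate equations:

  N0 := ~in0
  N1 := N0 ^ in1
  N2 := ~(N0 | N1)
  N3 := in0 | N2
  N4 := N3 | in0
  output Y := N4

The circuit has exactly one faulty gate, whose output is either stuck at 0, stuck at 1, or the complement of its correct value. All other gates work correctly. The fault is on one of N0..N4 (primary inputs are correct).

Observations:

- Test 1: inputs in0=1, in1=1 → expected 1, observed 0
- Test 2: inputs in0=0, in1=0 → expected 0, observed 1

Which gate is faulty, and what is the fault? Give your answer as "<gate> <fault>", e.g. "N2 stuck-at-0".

Fault-free values for test 1 (in0=1, in1=1): N0=0, N1=1, N2=0, N3=1, N4=1, giving Y=1. Observed 0.
Test 1: faults giving observed 0 are {N4 stuck-at-0, N4 inverted output}.
Test 2 (in0=0, in1=0): fault-free N0=1, N1=1, N2=0, N3=0, N4=0 → 0; observed 1. Eliminates N4 stuck-at-0.
Only N4 inverted output is consistent with every test.

N4 inverted output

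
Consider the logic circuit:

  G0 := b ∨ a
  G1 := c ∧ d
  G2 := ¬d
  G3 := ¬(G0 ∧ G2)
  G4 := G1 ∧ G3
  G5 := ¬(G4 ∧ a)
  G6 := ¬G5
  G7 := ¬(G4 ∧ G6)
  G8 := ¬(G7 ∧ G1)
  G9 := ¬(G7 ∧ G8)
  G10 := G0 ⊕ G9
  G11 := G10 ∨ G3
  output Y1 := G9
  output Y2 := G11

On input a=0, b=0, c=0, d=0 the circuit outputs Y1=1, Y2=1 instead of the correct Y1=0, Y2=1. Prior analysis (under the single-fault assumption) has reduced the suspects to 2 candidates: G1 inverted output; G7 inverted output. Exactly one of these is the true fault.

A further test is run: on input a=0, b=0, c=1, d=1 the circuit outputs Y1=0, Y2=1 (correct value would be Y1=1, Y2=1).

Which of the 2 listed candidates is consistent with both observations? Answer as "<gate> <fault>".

G1 inverted output

Evaluate each candidate on input a=0, b=0, c=1, d=1:
  G1 inverted output: G0=0, G1=0 [inverted output], G2=0, G3=1, G4=0, G5=1, G6=0, G7=1, G8=1, G9=0, G10=0, G11=1 → Y1=0, Y2=1 — matches
  G7 inverted output: G0=0, G1=1, G2=0, G3=1, G4=1, G5=1, G6=0, G7=0 [inverted output], G8=1, G9=1, G10=1, G11=1 → Y1=1, Y2=1 — eliminated
Only G1 inverted output reproduces the observed Y1=0, Y2=1.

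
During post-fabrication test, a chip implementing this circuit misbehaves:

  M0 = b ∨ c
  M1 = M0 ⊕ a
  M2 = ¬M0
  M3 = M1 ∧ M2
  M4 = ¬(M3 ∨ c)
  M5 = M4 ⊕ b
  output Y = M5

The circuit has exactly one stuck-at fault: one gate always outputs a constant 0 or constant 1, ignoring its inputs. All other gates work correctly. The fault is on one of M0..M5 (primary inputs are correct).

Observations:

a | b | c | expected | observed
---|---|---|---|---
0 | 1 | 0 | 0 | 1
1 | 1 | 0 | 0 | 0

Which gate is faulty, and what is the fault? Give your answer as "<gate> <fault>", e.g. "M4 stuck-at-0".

M2 stuck-at-1

Fault-free values for test 1 (a=0, b=1, c=0): M0=1, M1=1, M2=0, M3=0, M4=1, M5=0, giving Y=0. Observed 1.
Test 1: faults giving observed 1 are {M2 stuck-at-1, M3 stuck-at-1, M4 stuck-at-0, M5 stuck-at-1}.
Test 2 (a=1, b=1, c=0): fault-free M0=1, M1=0, M2=0, M3=0, M4=1, M5=0 → 0; observed 0. Eliminates M3 stuck-at-1, M4 stuck-at-0, M5 stuck-at-1.
Only M2 stuck-at-1 is consistent with every test.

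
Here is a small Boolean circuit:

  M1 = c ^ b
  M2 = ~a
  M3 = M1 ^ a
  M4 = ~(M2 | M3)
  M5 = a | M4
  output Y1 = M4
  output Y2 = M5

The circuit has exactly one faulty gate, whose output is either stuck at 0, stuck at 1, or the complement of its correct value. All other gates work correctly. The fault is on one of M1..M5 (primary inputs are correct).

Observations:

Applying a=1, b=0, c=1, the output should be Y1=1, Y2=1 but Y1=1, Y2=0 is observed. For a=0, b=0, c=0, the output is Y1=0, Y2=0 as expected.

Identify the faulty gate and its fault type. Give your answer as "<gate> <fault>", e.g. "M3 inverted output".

Fault-free values for test 1 (a=1, b=0, c=1): M1=1, M2=0, M3=0, M4=1, M5=1, giving Y1=1, Y2=1. Observed Y1=1, Y2=0.
Test 1: faults giving observed Y1=1, Y2=0 are {M5 stuck-at-0, M5 inverted output}.
Test 2 (a=0, b=0, c=0): fault-free M1=0, M2=1, M3=0, M4=0, M5=0 → Y1=0, Y2=0; observed Y1=0, Y2=0. Eliminates M5 inverted output.
Only M5 stuck-at-0 is consistent with every test.

M5 stuck-at-0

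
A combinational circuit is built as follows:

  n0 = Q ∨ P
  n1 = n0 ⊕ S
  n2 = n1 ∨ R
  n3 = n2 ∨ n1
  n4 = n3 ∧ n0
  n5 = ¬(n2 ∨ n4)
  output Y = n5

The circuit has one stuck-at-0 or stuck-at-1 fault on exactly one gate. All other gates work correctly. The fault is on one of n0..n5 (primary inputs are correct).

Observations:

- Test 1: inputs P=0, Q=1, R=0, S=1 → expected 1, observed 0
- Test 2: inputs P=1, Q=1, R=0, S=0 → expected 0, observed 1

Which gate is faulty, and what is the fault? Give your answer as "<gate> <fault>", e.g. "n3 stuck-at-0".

Fault-free values for test 1 (P=0, Q=1, R=0, S=1): n0=1, n1=0, n2=0, n3=0, n4=0, n5=1, giving Y=1. Observed 0.
Test 1: faults giving observed 0 are {n0 stuck-at-0, n1 stuck-at-1, n2 stuck-at-1, n3 stuck-at-1, n4 stuck-at-1, n5 stuck-at-0}.
Test 2 (P=1, Q=1, R=0, S=0): fault-free n0=1, n1=1, n2=1, n3=1, n4=1, n5=0 → 0; observed 1. Eliminates n1 stuck-at-1, n2 stuck-at-1, n3 stuck-at-1, n4 stuck-at-1, n5 stuck-at-0.
Only n0 stuck-at-0 is consistent with every test.

n0 stuck-at-0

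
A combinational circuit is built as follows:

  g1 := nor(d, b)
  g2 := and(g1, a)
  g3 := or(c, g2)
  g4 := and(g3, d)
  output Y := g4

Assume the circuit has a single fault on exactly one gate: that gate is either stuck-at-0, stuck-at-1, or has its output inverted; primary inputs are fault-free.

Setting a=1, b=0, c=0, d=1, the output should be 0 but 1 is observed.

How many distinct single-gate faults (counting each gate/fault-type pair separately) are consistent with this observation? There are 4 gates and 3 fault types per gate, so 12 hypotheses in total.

Fault-free: g1=0, g2=0, g3=0, g4=0 → 0. Observed 1.
  g1 stuck-at-0: output 0 ✗
  g1 stuck-at-1: output 1 ✓
  g1 inverted output: output 1 ✓
  g2 stuck-at-0: output 0 ✗
  g2 stuck-at-1: output 1 ✓
  g2 inverted output: output 1 ✓
  g3 stuck-at-0: output 0 ✗
  g3 stuck-at-1: output 1 ✓
  g3 inverted output: output 1 ✓
  g4 stuck-at-0: output 0 ✗
  g4 stuck-at-1: output 1 ✓
  g4 inverted output: output 1 ✓
Consistent faults: {g1 stuck-at-1, g1 inverted output, g2 stuck-at-1, g2 inverted output, g3 stuck-at-1, g3 inverted output, g4 stuck-at-1, g4 inverted output} — 8 in all.

8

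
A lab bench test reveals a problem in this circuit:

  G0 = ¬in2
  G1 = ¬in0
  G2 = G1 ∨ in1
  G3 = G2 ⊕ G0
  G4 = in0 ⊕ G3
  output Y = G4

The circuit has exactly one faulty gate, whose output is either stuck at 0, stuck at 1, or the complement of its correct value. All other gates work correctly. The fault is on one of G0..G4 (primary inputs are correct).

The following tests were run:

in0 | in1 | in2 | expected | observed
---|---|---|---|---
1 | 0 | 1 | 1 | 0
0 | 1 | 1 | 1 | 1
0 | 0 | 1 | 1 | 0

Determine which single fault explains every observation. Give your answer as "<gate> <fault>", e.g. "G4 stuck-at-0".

G1 inverted output

Fault-free values for test 1 (in0=1, in1=0, in2=1): G0=0, G1=0, G2=0, G3=0, G4=1, giving Y=1. Observed 0.
Test 1: faults giving observed 0 are {G0 stuck-at-1, G0 inverted output, G1 stuck-at-1, G1 inverted output, G2 stuck-at-1, G2 inverted output, G3 stuck-at-1, G3 inverted output, G4 stuck-at-0, G4 inverted output}.
Test 2 (in0=0, in1=1, in2=1): fault-free G0=0, G1=1, G2=1, G3=1, G4=1 → 1; observed 1. Eliminates G0 stuck-at-1, G0 inverted output, G2 inverted output, G3 inverted output, G4 stuck-at-0, G4 inverted output.
Test 3 (in0=0, in1=0, in2=1): fault-free G0=0, G1=1, G2=1, G3=1, G4=1 → 1; observed 0. Eliminates G1 stuck-at-1, G2 stuck-at-1, G3 stuck-at-1.
Only G1 inverted output is consistent with every test.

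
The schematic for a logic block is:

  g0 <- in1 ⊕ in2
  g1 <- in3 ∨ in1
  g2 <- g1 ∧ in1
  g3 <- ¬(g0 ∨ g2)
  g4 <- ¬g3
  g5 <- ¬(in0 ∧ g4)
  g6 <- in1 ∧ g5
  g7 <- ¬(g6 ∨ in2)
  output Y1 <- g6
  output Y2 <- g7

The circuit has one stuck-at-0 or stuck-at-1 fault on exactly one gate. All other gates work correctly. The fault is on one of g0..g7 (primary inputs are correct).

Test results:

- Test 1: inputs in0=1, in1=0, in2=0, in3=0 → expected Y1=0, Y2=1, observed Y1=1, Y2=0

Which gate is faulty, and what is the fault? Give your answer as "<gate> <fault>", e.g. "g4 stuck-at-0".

g6 stuck-at-1

Fault-free values for test 1 (in0=1, in1=0, in2=0, in3=0): g0=0, g1=0, g2=0, g3=1, g4=0, g5=1, g6=0, g7=1, giving Y1=0, Y2=1. Observed Y1=1, Y2=0.
Test 1: faults giving observed Y1=1, Y2=0 are {g6 stuck-at-1}.
Only g6 stuck-at-1 is consistent with every test.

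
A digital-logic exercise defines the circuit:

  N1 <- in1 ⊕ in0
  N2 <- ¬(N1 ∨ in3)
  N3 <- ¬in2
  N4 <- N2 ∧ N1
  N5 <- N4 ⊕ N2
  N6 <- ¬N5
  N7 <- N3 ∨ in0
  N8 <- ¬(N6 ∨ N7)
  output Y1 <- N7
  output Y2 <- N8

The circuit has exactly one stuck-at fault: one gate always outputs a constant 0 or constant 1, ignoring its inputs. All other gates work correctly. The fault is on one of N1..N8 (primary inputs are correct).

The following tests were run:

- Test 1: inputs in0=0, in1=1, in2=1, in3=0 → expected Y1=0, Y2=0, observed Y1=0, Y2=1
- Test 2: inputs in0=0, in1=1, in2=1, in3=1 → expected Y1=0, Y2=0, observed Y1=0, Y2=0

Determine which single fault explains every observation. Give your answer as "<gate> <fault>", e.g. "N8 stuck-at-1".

Fault-free values for test 1 (in0=0, in1=1, in2=1, in3=0): N1=1, N2=0, N3=0, N4=0, N5=0, N6=1, N7=0, N8=0, giving Y1=0, Y2=0. Observed Y1=0, Y2=1.
Test 1: faults giving observed Y1=0, Y2=1 are {N1 stuck-at-0, N4 stuck-at-1, N5 stuck-at-1, N6 stuck-at-0, N8 stuck-at-1}.
Test 2 (in0=0, in1=1, in2=1, in3=1): fault-free N1=1, N2=0, N3=0, N4=0, N5=0, N6=1, N7=0, N8=0 → Y1=0, Y2=0; observed Y1=0, Y2=0. Eliminates N4 stuck-at-1, N5 stuck-at-1, N6 stuck-at-0, N8 stuck-at-1.
Only N1 stuck-at-0 is consistent with every test.

N1 stuck-at-0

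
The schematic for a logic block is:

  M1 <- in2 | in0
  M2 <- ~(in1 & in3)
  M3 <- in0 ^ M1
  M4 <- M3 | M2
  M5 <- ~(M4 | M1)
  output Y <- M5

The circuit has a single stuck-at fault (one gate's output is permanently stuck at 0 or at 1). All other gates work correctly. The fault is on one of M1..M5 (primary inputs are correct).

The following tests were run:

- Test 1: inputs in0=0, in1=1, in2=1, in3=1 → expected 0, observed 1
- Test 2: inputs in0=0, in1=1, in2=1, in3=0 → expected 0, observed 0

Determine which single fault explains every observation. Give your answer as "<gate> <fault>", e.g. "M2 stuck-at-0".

Fault-free values for test 1 (in0=0, in1=1, in2=1, in3=1): M1=1, M2=0, M3=1, M4=1, M5=0, giving Y=0. Observed 1.
Test 1: faults giving observed 1 are {M1 stuck-at-0, M5 stuck-at-1}.
Test 2 (in0=0, in1=1, in2=1, in3=0): fault-free M1=1, M2=1, M3=1, M4=1, M5=0 → 0; observed 0. Eliminates M5 stuck-at-1.
Only M1 stuck-at-0 is consistent with every test.

M1 stuck-at-0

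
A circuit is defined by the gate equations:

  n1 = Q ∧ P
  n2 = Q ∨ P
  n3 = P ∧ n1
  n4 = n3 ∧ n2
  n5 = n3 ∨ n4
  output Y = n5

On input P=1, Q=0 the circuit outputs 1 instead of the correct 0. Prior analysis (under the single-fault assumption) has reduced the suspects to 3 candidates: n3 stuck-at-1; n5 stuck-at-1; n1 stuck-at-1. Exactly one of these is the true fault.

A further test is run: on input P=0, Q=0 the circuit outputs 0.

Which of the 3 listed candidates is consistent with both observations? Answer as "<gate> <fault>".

n1 stuck-at-1

Evaluate each candidate on input P=0, Q=0:
  n3 stuck-at-1: n1=0, n2=0, n3=1 [stuck-at-1], n4=0, n5=1 → 1 — eliminated
  n5 stuck-at-1: n1=0, n2=0, n3=0, n4=0, n5=1 [stuck-at-1] → 1 — eliminated
  n1 stuck-at-1: n1=1 [stuck-at-1], n2=0, n3=0, n4=0, n5=0 → 0 — matches
Only n1 stuck-at-1 reproduces the observed 0.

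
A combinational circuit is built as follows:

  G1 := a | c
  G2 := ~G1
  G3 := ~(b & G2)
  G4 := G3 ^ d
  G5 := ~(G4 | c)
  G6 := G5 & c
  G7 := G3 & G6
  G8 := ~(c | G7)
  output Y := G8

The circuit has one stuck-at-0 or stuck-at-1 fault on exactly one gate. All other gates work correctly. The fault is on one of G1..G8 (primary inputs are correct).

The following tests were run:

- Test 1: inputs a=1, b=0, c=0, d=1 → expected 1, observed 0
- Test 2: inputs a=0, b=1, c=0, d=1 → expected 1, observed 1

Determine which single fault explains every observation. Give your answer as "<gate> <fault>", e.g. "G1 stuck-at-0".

G6 stuck-at-1

Fault-free values for test 1 (a=1, b=0, c=0, d=1): G1=1, G2=0, G3=1, G4=0, G5=1, G6=0, G7=0, G8=1, giving Y=1. Observed 0.
Test 1: faults giving observed 0 are {G6 stuck-at-1, G7 stuck-at-1, G8 stuck-at-0}.
Test 2 (a=0, b=1, c=0, d=1): fault-free G1=0, G2=1, G3=0, G4=1, G5=0, G6=0, G7=0, G8=1 → 1; observed 1. Eliminates G7 stuck-at-1, G8 stuck-at-0.
Only G6 stuck-at-1 is consistent with every test.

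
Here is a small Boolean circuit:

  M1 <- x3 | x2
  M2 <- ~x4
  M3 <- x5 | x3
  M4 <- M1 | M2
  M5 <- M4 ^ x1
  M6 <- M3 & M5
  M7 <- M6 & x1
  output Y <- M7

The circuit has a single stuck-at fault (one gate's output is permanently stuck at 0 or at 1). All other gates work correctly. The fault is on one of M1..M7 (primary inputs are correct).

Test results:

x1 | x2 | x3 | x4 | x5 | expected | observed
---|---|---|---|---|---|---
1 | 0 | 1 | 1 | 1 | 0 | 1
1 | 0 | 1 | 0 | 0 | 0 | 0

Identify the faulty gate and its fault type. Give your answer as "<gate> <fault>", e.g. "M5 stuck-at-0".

Fault-free values for test 1 (x1=1, x2=0, x3=1, x4=1, x5=1): M1=1, M2=0, M3=1, M4=1, M5=0, M6=0, M7=0, giving Y=0. Observed 1.
Test 1: faults giving observed 1 are {M1 stuck-at-0, M4 stuck-at-0, M5 stuck-at-1, M6 stuck-at-1, M7 stuck-at-1}.
Test 2 (x1=1, x2=0, x3=1, x4=0, x5=0): fault-free M1=1, M2=1, M3=1, M4=1, M5=0, M6=0, M7=0 → 0; observed 0. Eliminates M4 stuck-at-0, M5 stuck-at-1, M6 stuck-at-1, M7 stuck-at-1.
Only M1 stuck-at-0 is consistent with every test.

M1 stuck-at-0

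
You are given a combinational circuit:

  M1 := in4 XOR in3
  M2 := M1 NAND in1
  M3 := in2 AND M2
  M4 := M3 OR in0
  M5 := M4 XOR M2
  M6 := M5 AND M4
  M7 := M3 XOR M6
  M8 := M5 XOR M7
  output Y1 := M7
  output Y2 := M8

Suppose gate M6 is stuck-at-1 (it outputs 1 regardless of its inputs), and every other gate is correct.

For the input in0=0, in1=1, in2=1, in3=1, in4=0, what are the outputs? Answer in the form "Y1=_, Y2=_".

Propagate with M6 forced: M1=1, M2=0, M3=0, M4=0, M5=0, M6=1 [stuck-at-1], M7=1, M8=1.
So the outputs are Y1=1, Y2=1. (Without the fault they would be Y1=0, Y2=0.)

Y1=1, Y2=1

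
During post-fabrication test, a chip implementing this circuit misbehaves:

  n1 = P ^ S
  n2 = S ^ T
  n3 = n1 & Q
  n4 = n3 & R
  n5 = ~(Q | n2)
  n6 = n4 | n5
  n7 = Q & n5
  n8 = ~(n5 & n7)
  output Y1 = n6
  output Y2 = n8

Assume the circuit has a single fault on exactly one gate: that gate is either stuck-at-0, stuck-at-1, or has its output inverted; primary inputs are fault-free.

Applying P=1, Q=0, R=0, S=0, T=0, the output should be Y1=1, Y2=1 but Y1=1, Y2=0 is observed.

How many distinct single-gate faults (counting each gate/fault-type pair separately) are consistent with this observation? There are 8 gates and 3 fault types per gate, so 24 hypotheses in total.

Fault-free: n1=1, n2=0, n3=0, n4=0, n5=1, n6=1, n7=0, n8=1 → Y1=1, Y2=1. Observed Y1=1, Y2=0.
  n1: none of the 3 fault types match ✗
  n2: none of the 3 fault types match ✗
  n3: none of the 3 fault types match ✗
  n4: none of the 3 fault types match ✗
  n5: none of the 3 fault types match ✗
  n6: none of the 3 fault types match ✗
  n7: stuck-at-1, inverted output ✓; others ✗
  n8: stuck-at-0, inverted output ✓; others ✗
Consistent faults: {n7 stuck-at-1, n7 inverted output, n8 stuck-at-0, n8 inverted output} — 4 in all.

4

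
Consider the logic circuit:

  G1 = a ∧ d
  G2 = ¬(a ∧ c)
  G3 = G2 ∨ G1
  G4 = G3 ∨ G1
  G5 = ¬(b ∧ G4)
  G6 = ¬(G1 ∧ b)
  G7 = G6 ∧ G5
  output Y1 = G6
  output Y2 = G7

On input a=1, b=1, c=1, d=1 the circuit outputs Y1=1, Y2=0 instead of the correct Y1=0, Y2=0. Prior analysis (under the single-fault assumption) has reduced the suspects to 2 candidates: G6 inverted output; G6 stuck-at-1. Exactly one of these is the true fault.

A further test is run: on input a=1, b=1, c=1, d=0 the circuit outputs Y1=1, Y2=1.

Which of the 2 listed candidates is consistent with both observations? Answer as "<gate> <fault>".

G6 stuck-at-1

Evaluate each candidate on input a=1, b=1, c=1, d=0:
  G6 inverted output: G1=0, G2=0, G3=0, G4=0, G5=1, G6=0 [inverted output], G7=0 → Y1=0, Y2=0 — eliminated
  G6 stuck-at-1: G1=0, G2=0, G3=0, G4=0, G5=1, G6=1 [stuck-at-1], G7=1 → Y1=1, Y2=1 — matches
Only G6 stuck-at-1 reproduces the observed Y1=1, Y2=1.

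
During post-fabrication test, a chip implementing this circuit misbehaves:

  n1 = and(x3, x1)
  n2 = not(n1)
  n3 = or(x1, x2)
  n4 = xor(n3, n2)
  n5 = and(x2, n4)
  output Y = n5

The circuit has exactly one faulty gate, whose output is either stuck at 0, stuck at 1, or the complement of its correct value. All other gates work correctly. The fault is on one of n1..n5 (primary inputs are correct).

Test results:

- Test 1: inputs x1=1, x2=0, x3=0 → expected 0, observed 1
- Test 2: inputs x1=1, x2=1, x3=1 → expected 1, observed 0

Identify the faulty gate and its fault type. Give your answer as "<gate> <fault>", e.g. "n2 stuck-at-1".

Fault-free values for test 1 (x1=1, x2=0, x3=0): n1=0, n2=1, n3=1, n4=0, n5=0, giving Y=0. Observed 1.
Test 1: faults giving observed 1 are {n5 stuck-at-1, n5 inverted output}.
Test 2 (x1=1, x2=1, x3=1): fault-free n1=1, n2=0, n3=1, n4=1, n5=1 → 1; observed 0. Eliminates n5 stuck-at-1.
Only n5 inverted output is consistent with every test.

n5 inverted output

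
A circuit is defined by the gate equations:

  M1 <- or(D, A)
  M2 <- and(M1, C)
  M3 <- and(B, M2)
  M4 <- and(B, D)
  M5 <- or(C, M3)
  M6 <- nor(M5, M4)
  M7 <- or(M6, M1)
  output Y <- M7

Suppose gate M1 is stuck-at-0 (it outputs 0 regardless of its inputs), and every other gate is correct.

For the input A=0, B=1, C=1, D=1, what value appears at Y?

Propagate with M1 forced: M1=0 [stuck-at-0], M2=0, M3=0, M4=1, M5=1, M6=0, M7=0.
So Y = 0. (Without the fault it would be 1.)

0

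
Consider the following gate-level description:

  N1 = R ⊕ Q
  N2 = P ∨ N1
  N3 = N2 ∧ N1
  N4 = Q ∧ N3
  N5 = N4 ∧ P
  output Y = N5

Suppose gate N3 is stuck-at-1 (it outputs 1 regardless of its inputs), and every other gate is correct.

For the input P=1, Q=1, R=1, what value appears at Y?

1

Propagate with N3 forced: N1=0, N2=1, N3=1 [stuck-at-1], N4=1, N5=1.
So Y = 1. (Without the fault it would be 0.)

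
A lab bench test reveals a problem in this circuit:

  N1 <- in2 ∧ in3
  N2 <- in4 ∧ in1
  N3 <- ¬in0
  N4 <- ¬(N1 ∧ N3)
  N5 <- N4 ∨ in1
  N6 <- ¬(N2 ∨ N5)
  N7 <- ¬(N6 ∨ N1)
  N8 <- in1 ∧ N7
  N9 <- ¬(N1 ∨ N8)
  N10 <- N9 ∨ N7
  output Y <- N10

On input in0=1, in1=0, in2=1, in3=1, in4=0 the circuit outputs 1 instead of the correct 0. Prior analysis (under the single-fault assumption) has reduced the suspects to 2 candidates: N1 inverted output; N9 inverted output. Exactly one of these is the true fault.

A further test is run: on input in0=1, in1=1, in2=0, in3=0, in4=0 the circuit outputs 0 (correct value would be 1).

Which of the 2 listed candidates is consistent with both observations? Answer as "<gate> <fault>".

N1 inverted output

Evaluate each candidate on input in0=1, in1=1, in2=0, in3=0, in4=0:
  N1 inverted output: N1=1 [inverted output], N2=0, N3=0, N4=1, N5=1, N6=0, N7=0, N8=0, N9=0, N10=0 → 0 — matches
  N9 inverted output: N1=0, N2=0, N3=0, N4=1, N5=1, N6=0, N7=1, N8=1, N9=1 [inverted output], N10=1 → 1 — eliminated
Only N1 inverted output reproduces the observed 0.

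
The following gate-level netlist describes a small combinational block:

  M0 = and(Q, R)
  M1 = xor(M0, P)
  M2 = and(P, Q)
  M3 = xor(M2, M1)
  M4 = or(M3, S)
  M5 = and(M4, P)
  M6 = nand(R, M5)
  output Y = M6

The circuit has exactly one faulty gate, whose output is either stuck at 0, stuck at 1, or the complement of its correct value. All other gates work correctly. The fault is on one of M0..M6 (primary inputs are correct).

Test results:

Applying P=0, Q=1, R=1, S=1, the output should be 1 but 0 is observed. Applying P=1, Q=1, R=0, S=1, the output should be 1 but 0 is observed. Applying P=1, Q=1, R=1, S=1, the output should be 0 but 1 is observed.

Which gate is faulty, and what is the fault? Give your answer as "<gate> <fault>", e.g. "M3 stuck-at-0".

M6 inverted output

Fault-free values for test 1 (P=0, Q=1, R=1, S=1): M0=1, M1=1, M2=0, M3=1, M4=1, M5=0, M6=1, giving Y=1. Observed 0.
Test 1: faults giving observed 0 are {M5 stuck-at-1, M5 inverted output, M6 stuck-at-0, M6 inverted output}.
Test 2 (P=1, Q=1, R=0, S=1): fault-free M0=0, M1=1, M2=1, M3=0, M4=1, M5=1, M6=1 → 1; observed 0. Eliminates M5 stuck-at-1, M5 inverted output.
Test 3 (P=1, Q=1, R=1, S=1): fault-free M0=1, M1=0, M2=1, M3=1, M4=1, M5=1, M6=0 → 0; observed 1. Eliminates M6 stuck-at-0.
Only M6 inverted output is consistent with every test.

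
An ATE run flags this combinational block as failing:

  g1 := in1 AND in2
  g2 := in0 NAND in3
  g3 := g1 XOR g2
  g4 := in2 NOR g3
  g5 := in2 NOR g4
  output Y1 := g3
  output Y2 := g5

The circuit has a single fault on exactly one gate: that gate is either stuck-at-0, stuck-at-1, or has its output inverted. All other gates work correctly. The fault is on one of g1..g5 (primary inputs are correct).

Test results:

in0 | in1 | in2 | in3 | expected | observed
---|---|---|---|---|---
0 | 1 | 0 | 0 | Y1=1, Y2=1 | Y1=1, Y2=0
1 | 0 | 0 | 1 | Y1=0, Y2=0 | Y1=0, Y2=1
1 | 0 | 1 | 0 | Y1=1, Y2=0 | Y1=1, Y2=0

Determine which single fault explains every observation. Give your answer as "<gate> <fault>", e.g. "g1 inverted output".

Fault-free values for test 1 (in0=0, in1=1, in2=0, in3=0): g1=0, g2=1, g3=1, g4=0, g5=1, giving Y1=1, Y2=1. Observed Y1=1, Y2=0.
Test 1: faults giving observed Y1=1, Y2=0 are {g4 stuck-at-1, g4 inverted output, g5 stuck-at-0, g5 inverted output}.
Test 2 (in0=1, in1=0, in2=0, in3=1): fault-free g1=0, g2=0, g3=0, g4=1, g5=0 → Y1=0, Y2=0; observed Y1=0, Y2=1. Eliminates g4 stuck-at-1, g5 stuck-at-0.
Test 3 (in0=1, in1=0, in2=1, in3=0): fault-free g1=0, g2=1, g3=1, g4=0, g5=0 → Y1=1, Y2=0; observed Y1=1, Y2=0. Eliminates g5 inverted output.
Only g4 inverted output is consistent with every test.

g4 inverted output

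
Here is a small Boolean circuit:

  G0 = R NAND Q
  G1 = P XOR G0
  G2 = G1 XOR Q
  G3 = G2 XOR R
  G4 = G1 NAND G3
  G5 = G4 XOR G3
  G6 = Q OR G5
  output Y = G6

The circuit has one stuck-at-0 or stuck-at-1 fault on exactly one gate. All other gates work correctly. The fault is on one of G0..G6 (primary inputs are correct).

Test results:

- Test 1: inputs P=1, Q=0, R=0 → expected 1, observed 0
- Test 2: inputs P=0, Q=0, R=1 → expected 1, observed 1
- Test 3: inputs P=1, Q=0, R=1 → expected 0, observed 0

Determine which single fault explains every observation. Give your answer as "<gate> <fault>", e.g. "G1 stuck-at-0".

Fault-free values for test 1 (P=1, Q=0, R=0): G0=1, G1=0, G2=0, G3=0, G4=1, G5=1, G6=1, giving Y=1. Observed 0.
Test 1: faults giving observed 0 are {G2 stuck-at-1, G3 stuck-at-1, G4 stuck-at-0, G5 stuck-at-0, G6 stuck-at-0}.
Test 2 (P=0, Q=0, R=1): fault-free G0=1, G1=1, G2=1, G3=0, G4=1, G5=1, G6=1 → 1; observed 1. Eliminates G4 stuck-at-0, G5 stuck-at-0, G6 stuck-at-0.
Test 3 (P=1, Q=0, R=1): fault-free G0=1, G1=0, G2=0, G3=1, G4=1, G5=0, G6=0 → 0; observed 0. Eliminates G2 stuck-at-1.
Only G3 stuck-at-1 is consistent with every test.

G3 stuck-at-1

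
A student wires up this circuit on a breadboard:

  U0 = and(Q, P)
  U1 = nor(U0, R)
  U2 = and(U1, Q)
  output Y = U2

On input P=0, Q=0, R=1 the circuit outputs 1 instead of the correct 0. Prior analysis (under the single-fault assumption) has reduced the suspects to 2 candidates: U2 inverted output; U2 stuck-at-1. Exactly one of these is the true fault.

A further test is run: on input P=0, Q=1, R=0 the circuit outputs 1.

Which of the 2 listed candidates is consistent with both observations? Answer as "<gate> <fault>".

Evaluate each candidate on input P=0, Q=1, R=0:
  U2 inverted output: U0=0, U1=1, U2=0 [inverted output] → 0 — eliminated
  U2 stuck-at-1: U0=0, U1=1, U2=1 [stuck-at-1] → 1 — matches
Only U2 stuck-at-1 reproduces the observed 1.

U2 stuck-at-1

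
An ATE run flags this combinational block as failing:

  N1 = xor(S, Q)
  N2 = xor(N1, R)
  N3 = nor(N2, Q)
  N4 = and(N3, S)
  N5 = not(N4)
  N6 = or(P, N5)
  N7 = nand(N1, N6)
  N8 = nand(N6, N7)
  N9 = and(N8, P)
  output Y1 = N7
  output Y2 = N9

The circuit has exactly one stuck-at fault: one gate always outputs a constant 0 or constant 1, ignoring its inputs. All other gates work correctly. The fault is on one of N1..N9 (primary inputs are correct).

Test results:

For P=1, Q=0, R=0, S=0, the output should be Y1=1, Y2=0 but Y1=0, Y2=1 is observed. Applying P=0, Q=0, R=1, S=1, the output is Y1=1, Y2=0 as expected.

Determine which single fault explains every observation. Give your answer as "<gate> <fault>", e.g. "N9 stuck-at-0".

Fault-free values for test 1 (P=1, Q=0, R=0, S=0): N1=0, N2=0, N3=1, N4=0, N5=1, N6=1, N7=1, N8=0, N9=0, giving Y1=1, Y2=0. Observed Y1=0, Y2=1.
Test 1: faults giving observed Y1=0, Y2=1 are {N1 stuck-at-1, N7 stuck-at-0}.
Test 2 (P=0, Q=0, R=1, S=1): fault-free N1=1, N2=0, N3=1, N4=1, N5=0, N6=0, N7=1, N8=1, N9=0 → Y1=1, Y2=0; observed Y1=1, Y2=0. Eliminates N7 stuck-at-0.
Only N1 stuck-at-1 is consistent with every test.

N1 stuck-at-1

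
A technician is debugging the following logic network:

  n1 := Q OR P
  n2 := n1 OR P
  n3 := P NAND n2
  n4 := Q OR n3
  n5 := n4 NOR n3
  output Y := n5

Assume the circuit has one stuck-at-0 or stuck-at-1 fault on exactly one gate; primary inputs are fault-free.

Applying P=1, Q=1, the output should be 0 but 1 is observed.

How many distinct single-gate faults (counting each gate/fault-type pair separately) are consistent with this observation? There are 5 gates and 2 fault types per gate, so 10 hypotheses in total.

2

Fault-free: n1=1, n2=1, n3=0, n4=1, n5=0 → 0. Observed 1.
  n1 stuck-at-0: output 0 ✗
  n1 stuck-at-1: output 0 ✗
  n2 stuck-at-0: output 0 ✗
  n2 stuck-at-1: output 0 ✗
  n3 stuck-at-0: output 0 ✗
  n3 stuck-at-1: output 0 ✗
  n4 stuck-at-0: output 1 ✓
  n4 stuck-at-1: output 0 ✗
  n5 stuck-at-0: output 0 ✗
  n5 stuck-at-1: output 1 ✓
Consistent faults: {n4 stuck-at-0, n5 stuck-at-1} — 2 in all.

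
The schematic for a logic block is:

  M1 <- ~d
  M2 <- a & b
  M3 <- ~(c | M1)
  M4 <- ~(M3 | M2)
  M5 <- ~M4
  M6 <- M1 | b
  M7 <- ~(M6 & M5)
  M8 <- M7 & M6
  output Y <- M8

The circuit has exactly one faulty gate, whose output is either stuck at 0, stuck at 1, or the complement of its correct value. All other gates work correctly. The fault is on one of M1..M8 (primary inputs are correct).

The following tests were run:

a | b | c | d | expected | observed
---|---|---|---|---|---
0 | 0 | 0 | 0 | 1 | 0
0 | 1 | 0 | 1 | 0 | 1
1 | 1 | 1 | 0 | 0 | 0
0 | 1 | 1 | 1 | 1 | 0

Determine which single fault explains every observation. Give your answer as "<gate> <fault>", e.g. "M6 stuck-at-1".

Fault-free values for test 1 (a=0, b=0, c=0, d=0): M1=1, M2=0, M3=0, M4=1, M5=0, M6=1, M7=1, M8=1, giving Y=1. Observed 0.
Test 1: faults giving observed 0 are {M1 stuck-at-0, M1 inverted output, M2 stuck-at-1, M2 inverted output, M3 stuck-at-1, M3 inverted output, M4 stuck-at-0, M4 inverted output, M5 stuck-at-1, M5 inverted output, M6 stuck-at-0, M6 inverted output, M7 stuck-at-0, M7 inverted output, M8 stuck-at-0, M8 inverted output}.
Test 2 (a=0, b=1, c=0, d=1): fault-free M1=0, M2=0, M3=1, M4=0, M5=1, M6=1, M7=0, M8=0 → 0; observed 1. Eliminates M1 stuck-at-0, M2 stuck-at-1, M2 inverted output, M3 stuck-at-1, M4 stuck-at-0, M5 stuck-at-1, M6 stuck-at-0, M6 inverted output, M7 stuck-at-0, M8 stuck-at-0.
Test 3 (a=1, b=1, c=1, d=0): fault-free M1=1, M2=1, M3=0, M4=0, M5=1, M6=1, M7=0, M8=0 → 0; observed 0. Eliminates M4 inverted output, M5 inverted output, M7 inverted output, M8 inverted output.
Test 4 (a=0, b=1, c=1, d=1): fault-free M1=0, M2=0, M3=0, M4=1, M5=0, M6=1, M7=1, M8=1 → 1; observed 0. Eliminates M1 inverted output.
Only M3 inverted output is consistent with every test.

M3 inverted output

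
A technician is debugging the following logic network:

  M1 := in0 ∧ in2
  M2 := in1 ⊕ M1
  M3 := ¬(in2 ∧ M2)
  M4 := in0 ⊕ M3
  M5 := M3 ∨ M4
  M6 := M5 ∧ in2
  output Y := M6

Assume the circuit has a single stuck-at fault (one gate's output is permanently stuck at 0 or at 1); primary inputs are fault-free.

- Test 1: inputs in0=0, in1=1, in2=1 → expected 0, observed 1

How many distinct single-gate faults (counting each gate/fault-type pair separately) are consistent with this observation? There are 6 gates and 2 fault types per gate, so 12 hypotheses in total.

6

Fault-free: M1=0, M2=1, M3=0, M4=0, M5=0, M6=0 → 0. Observed 1.
  M1 stuck-at-0: output 0 ✗
  M1 stuck-at-1: output 1 ✓
  M2 stuck-at-0: output 1 ✓
  M2 stuck-at-1: output 0 ✗
  M3 stuck-at-0: output 0 ✗
  M3 stuck-at-1: output 1 ✓
  M4 stuck-at-0: output 0 ✗
  M4 stuck-at-1: output 1 ✓
  M5 stuck-at-0: output 0 ✗
  M5 stuck-at-1: output 1 ✓
  M6 stuck-at-0: output 0 ✗
  M6 stuck-at-1: output 1 ✓
Consistent faults: {M1 stuck-at-1, M2 stuck-at-0, M3 stuck-at-1, M4 stuck-at-1, M5 stuck-at-1, M6 stuck-at-1} — 6 in all.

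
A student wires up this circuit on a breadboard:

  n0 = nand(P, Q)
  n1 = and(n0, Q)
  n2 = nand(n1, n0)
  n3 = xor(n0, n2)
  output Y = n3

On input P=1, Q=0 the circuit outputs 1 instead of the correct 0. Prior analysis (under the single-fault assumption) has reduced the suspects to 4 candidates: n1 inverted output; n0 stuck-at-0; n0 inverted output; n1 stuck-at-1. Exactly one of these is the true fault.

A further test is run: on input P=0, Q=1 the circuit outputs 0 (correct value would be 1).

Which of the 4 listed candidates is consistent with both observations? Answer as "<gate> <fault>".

Evaluate each candidate on input P=0, Q=1:
  n1 inverted output: n0=1, n1=0 [inverted output], n2=1, n3=0 → 0 — matches
  n0 stuck-at-0: n0=0 [stuck-at-0], n1=0, n2=1, n3=1 → 1 — eliminated
  n0 inverted output: n0=0 [inverted output], n1=0, n2=1, n3=1 → 1 — eliminated
  n1 stuck-at-1: n0=1, n1=1 [stuck-at-1], n2=0, n3=1 → 1 — eliminated
Only n1 inverted output reproduces the observed 0.

n1 inverted output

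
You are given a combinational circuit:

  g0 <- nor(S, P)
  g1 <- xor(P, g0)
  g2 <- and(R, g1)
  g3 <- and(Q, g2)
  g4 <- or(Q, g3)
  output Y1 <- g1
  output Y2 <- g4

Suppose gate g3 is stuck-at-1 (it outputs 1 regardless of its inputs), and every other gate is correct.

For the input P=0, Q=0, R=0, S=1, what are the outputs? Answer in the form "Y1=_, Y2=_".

Propagate with g3 forced: g0=0, g1=0, g2=0, g3=1 [stuck-at-1], g4=1.
So the outputs are Y1=0, Y2=1. (Without the fault they would be Y1=0, Y2=0.)

Y1=0, Y2=1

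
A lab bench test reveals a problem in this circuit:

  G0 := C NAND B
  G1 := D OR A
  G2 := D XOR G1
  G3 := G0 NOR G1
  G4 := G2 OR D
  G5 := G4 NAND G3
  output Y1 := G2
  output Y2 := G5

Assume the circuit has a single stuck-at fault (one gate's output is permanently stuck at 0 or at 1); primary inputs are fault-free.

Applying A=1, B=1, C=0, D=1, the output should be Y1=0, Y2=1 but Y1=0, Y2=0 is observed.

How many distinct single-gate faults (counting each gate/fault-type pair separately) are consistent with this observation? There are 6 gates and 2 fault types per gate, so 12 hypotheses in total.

2

Fault-free: G0=1, G1=1, G2=0, G3=0, G4=1, G5=1 → Y1=0, Y2=1. Observed Y1=0, Y2=0.
  G0 stuck-at-0: output Y1=0, Y2=1 ✗
  G0 stuck-at-1: output Y1=0, Y2=1 ✗
  G1 stuck-at-0: output Y1=1, Y2=1 ✗
  G1 stuck-at-1: output Y1=0, Y2=1 ✗
  G2 stuck-at-0: output Y1=0, Y2=1 ✗
  G2 stuck-at-1: output Y1=1, Y2=1 ✗
  G3 stuck-at-0: output Y1=0, Y2=1 ✗
  G3 stuck-at-1: output Y1=0, Y2=0 ✓
  G4 stuck-at-0: output Y1=0, Y2=1 ✗
  G4 stuck-at-1: output Y1=0, Y2=1 ✗
  G5 stuck-at-0: output Y1=0, Y2=0 ✓
  G5 stuck-at-1: output Y1=0, Y2=1 ✗
Consistent faults: {G3 stuck-at-1, G5 stuck-at-0} — 2 in all.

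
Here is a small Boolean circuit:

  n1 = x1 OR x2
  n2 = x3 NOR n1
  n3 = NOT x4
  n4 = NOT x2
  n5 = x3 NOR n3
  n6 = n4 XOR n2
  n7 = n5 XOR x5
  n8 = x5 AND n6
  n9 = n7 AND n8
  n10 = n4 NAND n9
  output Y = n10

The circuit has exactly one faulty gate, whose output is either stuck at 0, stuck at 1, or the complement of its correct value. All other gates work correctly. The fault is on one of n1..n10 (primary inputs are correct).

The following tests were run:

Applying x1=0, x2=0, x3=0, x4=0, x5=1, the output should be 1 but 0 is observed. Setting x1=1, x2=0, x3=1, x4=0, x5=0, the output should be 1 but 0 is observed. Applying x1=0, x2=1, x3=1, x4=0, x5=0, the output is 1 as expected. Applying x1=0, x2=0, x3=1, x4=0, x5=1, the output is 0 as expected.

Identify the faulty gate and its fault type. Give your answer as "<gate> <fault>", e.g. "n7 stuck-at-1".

Fault-free values for test 1 (x1=0, x2=0, x3=0, x4=0, x5=1): n1=0, n2=1, n3=1, n4=1, n5=0, n6=0, n7=1, n8=0, n9=0, n10=1, giving Y=1. Observed 0.
Test 1: faults giving observed 0 are {n1 stuck-at-1, n1 inverted output, n2 stuck-at-0, n2 inverted output, n6 stuck-at-1, n6 inverted output, n8 stuck-at-1, n8 inverted output, n9 stuck-at-1, n9 inverted output, n10 stuck-at-0, n10 inverted output}.
Test 2 (x1=1, x2=0, x3=1, x4=0, x5=0): fault-free n1=1, n2=0, n3=1, n4=1, n5=0, n6=1, n7=0, n8=0, n9=0, n10=1 → 1; observed 0. Eliminates n1 stuck-at-1, n1 inverted output, n2 stuck-at-0, n2 inverted output, n6 stuck-at-1, n6 inverted output, n8 stuck-at-1, n8 inverted output.
Test 3 (x1=0, x2=1, x3=1, x4=0, x5=0): fault-free n1=1, n2=0, n3=1, n4=0, n5=0, n6=0, n7=0, n8=0, n9=0, n10=1 → 1; observed 1. Eliminates n10 stuck-at-0, n10 inverted output.
Test 4 (x1=0, x2=0, x3=1, x4=0, x5=1): fault-free n1=0, n2=0, n3=1, n4=1, n5=0, n6=1, n7=1, n8=1, n9=1, n10=0 → 0; observed 0. Eliminates n9 inverted output.
Only n9 stuck-at-1 is consistent with every test.

n9 stuck-at-1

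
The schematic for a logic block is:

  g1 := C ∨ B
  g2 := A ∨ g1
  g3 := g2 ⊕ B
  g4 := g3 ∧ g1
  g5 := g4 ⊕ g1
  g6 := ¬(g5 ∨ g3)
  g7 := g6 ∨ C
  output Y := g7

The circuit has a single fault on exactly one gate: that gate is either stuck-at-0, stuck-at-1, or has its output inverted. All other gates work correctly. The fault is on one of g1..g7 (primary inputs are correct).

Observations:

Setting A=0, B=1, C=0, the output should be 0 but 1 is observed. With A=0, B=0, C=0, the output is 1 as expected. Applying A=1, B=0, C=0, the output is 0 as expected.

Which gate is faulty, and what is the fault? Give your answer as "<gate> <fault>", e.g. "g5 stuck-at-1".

g5 stuck-at-0

Fault-free values for test 1 (A=0, B=1, C=0): g1=1, g2=1, g3=0, g4=0, g5=1, g6=0, g7=0, giving Y=0. Observed 1.
Test 1: faults giving observed 1 are {g4 stuck-at-1, g4 inverted output, g5 stuck-at-0, g5 inverted output, g6 stuck-at-1, g6 inverted output, g7 stuck-at-1, g7 inverted output}.
Test 2 (A=0, B=0, C=0): fault-free g1=0, g2=0, g3=0, g4=0, g5=0, g6=1, g7=1 → 1; observed 1. Eliminates g4 stuck-at-1, g4 inverted output, g5 inverted output, g6 inverted output, g7 inverted output.
Test 3 (A=1, B=0, C=0): fault-free g1=0, g2=1, g3=1, g4=0, g5=0, g6=0, g7=0 → 0; observed 0. Eliminates g6 stuck-at-1, g7 stuck-at-1.
Only g5 stuck-at-0 is consistent with every test.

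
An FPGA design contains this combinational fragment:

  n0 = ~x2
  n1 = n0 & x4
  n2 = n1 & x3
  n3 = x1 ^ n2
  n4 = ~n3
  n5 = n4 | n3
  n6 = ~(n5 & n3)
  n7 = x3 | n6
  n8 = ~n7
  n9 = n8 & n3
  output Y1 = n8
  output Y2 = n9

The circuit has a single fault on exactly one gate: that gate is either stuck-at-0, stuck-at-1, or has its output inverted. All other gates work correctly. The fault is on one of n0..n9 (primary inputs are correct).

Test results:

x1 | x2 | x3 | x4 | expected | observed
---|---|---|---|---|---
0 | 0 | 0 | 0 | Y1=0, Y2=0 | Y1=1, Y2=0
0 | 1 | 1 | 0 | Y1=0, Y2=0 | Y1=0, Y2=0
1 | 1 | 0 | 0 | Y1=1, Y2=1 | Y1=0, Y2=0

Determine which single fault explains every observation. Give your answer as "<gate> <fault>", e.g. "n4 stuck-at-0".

n6 inverted output

Fault-free values for test 1 (x1=0, x2=0, x3=0, x4=0): n0=1, n1=0, n2=0, n3=0, n4=1, n5=1, n6=1, n7=1, n8=0, n9=0, giving Y1=0, Y2=0. Observed Y1=1, Y2=0.
Test 1: faults giving observed Y1=1, Y2=0 are {n6 stuck-at-0, n6 inverted output, n7 stuck-at-0, n7 inverted output, n8 stuck-at-1, n8 inverted output}.
Test 2 (x1=0, x2=1, x3=1, x4=0): fault-free n0=0, n1=0, n2=0, n3=0, n4=1, n5=1, n6=1, n7=1, n8=0, n9=0 → Y1=0, Y2=0; observed Y1=0, Y2=0. Eliminates n7 stuck-at-0, n7 inverted output, n8 stuck-at-1, n8 inverted output.
Test 3 (x1=1, x2=1, x3=0, x4=0): fault-free n0=0, n1=0, n2=0, n3=1, n4=0, n5=1, n6=0, n7=0, n8=1, n9=1 → Y1=1, Y2=1; observed Y1=0, Y2=0. Eliminates n6 stuck-at-0.
Only n6 inverted output is consistent with every test.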